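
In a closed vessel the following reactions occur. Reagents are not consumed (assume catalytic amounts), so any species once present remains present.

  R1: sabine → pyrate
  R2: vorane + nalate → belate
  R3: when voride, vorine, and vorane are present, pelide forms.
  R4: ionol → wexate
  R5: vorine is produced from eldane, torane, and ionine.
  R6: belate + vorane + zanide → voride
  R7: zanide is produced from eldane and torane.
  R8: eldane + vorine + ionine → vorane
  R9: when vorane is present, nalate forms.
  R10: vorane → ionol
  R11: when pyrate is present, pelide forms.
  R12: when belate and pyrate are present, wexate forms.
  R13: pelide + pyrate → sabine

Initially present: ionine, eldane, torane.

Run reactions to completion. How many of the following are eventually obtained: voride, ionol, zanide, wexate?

4

eldane and torane present → zanide forms (R7).
eldane, torane, and ionine present → vorine forms (R5).
eldane, vorine, and ionine present → vorane forms (R8).
vorane present → ionol forms (R10).
vorane present → nalate forms (R9).
ionol present → wexate forms (R4).
vorane and nalate present → belate forms (R2).
belate, vorane, and zanide present → voride forms (R6).
voride: reached.
ionol: reached.
zanide: reached.
wexate: reached.
All 4 are reached.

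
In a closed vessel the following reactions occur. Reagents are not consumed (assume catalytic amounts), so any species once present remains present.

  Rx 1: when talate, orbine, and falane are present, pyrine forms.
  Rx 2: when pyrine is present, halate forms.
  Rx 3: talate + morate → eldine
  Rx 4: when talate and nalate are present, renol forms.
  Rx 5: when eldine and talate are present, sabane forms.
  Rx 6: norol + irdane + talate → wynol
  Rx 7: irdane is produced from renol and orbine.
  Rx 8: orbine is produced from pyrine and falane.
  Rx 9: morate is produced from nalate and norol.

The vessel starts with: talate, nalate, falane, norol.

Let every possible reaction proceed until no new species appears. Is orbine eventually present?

orbine would need pyrine and falane (Rx 8), but pyrine never forms.

No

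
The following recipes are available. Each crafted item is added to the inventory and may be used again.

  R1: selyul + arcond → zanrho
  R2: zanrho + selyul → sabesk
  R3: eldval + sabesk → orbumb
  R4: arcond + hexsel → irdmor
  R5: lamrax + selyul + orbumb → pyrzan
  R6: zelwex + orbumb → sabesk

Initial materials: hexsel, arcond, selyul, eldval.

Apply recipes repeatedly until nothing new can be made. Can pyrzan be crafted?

pyrzan would need lamrax, selyul, and orbumb (R5), but lamrax is never obtained.

No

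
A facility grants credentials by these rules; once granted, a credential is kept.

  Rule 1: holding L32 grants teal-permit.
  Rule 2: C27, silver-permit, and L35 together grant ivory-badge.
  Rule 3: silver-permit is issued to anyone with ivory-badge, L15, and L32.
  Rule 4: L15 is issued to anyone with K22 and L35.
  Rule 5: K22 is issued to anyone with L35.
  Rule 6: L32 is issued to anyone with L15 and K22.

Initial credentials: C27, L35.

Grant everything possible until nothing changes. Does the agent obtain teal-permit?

Holding L35 grants K22 (Rule 5).
Holding K22 and L35 grants L15 (Rule 4).
Holding L15 and K22 grants L32 (Rule 6).
Holding L32 grants teal-permit (Rule 1).

Yes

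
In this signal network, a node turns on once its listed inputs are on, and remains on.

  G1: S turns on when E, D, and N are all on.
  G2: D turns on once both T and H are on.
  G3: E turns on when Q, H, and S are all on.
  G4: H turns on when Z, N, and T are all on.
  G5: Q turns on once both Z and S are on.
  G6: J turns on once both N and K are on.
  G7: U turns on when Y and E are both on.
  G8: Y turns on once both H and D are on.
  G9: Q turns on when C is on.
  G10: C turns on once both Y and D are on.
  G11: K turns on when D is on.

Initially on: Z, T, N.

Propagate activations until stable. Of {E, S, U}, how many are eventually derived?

E would need Q, H, and S (G3), but S never turns on.
S would need E, D, and N (G1), but E never turns on.
U would need Y and E (G7), but E never turns on.
None of the 3 are reached.

0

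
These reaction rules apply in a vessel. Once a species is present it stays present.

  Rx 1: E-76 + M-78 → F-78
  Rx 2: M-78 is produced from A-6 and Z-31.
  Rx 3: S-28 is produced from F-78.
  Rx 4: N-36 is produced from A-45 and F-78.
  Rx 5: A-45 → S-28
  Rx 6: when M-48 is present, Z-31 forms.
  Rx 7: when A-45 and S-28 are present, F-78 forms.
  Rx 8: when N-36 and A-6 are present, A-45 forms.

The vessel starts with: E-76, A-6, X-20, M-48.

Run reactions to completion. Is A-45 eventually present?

No

A-45 would need N-36 and A-6 (Rx 8), but N-36 never forms.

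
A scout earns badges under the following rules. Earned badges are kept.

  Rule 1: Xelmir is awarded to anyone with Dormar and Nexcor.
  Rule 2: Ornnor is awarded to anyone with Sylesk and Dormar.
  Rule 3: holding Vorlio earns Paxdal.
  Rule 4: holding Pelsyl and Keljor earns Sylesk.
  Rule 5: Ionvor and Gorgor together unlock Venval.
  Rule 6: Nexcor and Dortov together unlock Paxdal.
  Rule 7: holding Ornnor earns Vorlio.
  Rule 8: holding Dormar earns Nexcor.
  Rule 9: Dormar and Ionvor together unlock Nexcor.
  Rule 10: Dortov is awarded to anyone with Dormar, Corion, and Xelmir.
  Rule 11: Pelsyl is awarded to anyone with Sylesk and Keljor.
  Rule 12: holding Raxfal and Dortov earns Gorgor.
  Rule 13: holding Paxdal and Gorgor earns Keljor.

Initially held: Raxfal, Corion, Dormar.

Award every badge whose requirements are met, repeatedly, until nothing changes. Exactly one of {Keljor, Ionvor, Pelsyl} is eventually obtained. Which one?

With Dormar, Nexcor is earned (Rule 8).
With Dormar and Nexcor, Xelmir is earned (Rule 1).
With Dormar, Corion, and Xelmir, Dortov is earned (Rule 10).
With Nexcor and Dortov, Paxdal is earned (Rule 6).
With Raxfal and Dortov, Gorgor is earned (Rule 12).
With Paxdal and Gorgor, Keljor is earned (Rule 13).
Pelsyl would need Sylesk and Keljor (Rule 11), but Sylesk is never earned. No rule produces Ionvor, and it is not given.

Keljor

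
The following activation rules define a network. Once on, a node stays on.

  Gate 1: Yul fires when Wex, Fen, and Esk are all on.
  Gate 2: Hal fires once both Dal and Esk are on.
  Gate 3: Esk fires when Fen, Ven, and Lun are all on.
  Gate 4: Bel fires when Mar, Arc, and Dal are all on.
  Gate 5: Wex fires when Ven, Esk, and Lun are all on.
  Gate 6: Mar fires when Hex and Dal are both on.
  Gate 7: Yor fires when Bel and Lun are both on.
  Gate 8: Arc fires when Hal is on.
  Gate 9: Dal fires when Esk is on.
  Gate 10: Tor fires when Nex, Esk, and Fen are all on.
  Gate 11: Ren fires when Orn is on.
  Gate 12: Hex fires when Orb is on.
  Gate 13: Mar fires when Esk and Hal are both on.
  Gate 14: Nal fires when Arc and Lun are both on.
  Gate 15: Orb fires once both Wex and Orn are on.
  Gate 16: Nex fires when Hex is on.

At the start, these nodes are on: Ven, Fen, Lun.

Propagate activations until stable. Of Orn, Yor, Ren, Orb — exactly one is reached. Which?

Yor

Gate 3: Fen, Ven, and Lun on → Esk on.
Gate 9: Esk on → Dal on.
Gate 2: Dal and Esk on → Hal on.
Gate 8: Hal on → Arc on.
Esk and Hal are on, so Mar fires (Gate 13).
Gate 4: Mar, Arc, and Dal on → Bel on.
Gate 7: Bel and Lun on → Yor on.
Ren would need Orn (Gate 11), but Orn never turns on. No rule produces Orn, and it is not given. Orb would need Wex and Orn (Gate 15), but Orn never turns on.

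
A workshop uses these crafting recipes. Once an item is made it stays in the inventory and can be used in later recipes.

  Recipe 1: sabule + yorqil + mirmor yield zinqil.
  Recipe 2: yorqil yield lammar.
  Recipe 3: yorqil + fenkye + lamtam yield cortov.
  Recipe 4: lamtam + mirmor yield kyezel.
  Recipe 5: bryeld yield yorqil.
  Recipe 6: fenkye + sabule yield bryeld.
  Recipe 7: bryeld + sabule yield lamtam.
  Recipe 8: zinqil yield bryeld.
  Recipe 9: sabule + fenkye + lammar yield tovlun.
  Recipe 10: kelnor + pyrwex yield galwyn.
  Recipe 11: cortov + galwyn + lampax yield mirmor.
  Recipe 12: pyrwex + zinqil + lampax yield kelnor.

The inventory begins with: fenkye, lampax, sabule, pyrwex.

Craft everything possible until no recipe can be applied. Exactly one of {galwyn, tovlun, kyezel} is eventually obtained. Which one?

Using Recipe 6, fenkye and sabule make bryeld.
bryeld → yorqil (Recipe 5).
Using Recipe 2, yorqil makes lammar.
sabule + fenkye + lammar → tovlun (Recipe 9).
kyezel would need lamtam and mirmor (Recipe 4), but mirmor is never obtained. galwyn would need kelnor and pyrwex (Recipe 10), but kelnor is never obtained.

tovlun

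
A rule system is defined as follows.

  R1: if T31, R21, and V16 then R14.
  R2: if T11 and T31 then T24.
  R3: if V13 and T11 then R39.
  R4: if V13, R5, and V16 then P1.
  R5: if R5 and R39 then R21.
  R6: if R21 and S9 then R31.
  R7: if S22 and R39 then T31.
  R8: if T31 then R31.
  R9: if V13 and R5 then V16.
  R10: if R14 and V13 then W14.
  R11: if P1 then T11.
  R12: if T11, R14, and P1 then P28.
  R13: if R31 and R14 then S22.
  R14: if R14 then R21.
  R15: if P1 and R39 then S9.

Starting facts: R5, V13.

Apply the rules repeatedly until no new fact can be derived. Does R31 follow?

V13 and R5 hold, so V16 follows (R9).
V13, R5, and V16 hold, so P1 follows (R4).
From P1, R11 gives T11.
From V13 and T11, R3 gives R39.
From P1 and R39, R15 gives S9.
R5 and R39 hold, so R21 follows (R5).
R21 and S9 hold, so R31 follows (R6).

Yes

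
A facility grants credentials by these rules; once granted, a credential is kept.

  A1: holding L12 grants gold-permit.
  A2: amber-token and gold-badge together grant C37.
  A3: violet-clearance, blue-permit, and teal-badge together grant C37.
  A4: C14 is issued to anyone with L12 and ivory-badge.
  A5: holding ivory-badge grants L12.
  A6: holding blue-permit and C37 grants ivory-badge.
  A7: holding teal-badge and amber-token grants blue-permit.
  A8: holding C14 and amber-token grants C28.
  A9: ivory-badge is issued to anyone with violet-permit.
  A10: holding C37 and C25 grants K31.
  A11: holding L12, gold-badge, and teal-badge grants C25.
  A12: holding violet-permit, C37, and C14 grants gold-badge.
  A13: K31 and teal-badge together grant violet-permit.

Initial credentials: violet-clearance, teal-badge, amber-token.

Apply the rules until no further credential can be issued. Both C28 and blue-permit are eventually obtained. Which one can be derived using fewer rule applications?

blue-permit: Holding teal-badge and amber-token grants blue-permit (A7). [1 rule application]
C28: Holding teal-badge and amber-token grants blue-permit (A7). Holding violet-clearance, blue-permit, and teal-badge grants C37 (A3). Holding blue-permit and C37 grants ivory-badge (A6). Holding ivory-badge grants L12 (A5). Holding L12 and ivory-badge grants C14 (A4). Holding C14 and amber-token grants C28 (A8). [6 rule applications]
blue-permit needs fewer.

blue-permit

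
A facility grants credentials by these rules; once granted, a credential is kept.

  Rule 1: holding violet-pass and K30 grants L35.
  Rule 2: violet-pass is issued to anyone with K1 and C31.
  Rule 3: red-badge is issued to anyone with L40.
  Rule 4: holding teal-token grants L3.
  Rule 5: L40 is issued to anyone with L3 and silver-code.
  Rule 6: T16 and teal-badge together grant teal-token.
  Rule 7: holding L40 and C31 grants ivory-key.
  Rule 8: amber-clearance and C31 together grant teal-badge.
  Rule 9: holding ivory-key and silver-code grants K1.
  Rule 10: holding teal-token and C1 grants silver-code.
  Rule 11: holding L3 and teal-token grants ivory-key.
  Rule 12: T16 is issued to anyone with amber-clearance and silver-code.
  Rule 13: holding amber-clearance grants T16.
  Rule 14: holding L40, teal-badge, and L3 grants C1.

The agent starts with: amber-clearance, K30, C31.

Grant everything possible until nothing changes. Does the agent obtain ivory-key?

Holding amber-clearance grants T16 (Rule 13).
Holding amber-clearance and C31 grants teal-badge (Rule 8).
Holding T16 and teal-badge grants teal-token (Rule 6).
Holding teal-token grants L3 (Rule 4).
Holding L3 and teal-token grants ivory-key (Rule 11).

Yes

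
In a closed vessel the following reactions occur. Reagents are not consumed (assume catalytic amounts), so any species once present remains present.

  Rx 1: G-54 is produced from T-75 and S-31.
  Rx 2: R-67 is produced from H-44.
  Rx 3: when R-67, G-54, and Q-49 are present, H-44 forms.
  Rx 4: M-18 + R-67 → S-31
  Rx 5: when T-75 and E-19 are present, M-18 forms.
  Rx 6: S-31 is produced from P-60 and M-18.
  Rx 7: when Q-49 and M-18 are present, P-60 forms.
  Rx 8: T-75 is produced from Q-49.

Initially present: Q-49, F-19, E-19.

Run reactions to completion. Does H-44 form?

No

H-44 would need R-67, G-54, and Q-49 (Rx 3), but R-67 never forms.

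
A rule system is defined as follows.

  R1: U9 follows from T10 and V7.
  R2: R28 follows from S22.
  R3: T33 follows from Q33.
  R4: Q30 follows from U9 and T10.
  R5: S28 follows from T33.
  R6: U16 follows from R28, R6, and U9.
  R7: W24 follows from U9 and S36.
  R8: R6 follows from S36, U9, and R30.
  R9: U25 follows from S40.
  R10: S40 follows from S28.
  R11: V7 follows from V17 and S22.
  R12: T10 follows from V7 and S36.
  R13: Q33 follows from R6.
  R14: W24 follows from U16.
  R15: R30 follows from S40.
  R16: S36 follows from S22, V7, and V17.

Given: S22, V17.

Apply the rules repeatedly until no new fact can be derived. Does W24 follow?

Yes

From V17 and S22, R11 gives V7.
S22, V7, and V17 hold, so S36 follows (R16).
V7 and S36 hold, so T10 follows (R12).
T10 and V7 hold, so U9 follows (R1).
From U9 and S36, R7 gives W24.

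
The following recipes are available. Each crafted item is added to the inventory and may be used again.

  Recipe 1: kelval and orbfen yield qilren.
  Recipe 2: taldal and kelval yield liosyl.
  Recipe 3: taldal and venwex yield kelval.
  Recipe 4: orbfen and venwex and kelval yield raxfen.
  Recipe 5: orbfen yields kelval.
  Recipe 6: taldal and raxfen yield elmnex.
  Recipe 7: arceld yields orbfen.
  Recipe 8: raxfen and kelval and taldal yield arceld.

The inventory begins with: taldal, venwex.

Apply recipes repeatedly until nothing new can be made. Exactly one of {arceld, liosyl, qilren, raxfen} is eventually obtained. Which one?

liosyl

taldal and venwex → kelval (Recipe 3).
taldal and kelval → liosyl (Recipe 2).
arceld would need raxfen, kelval, and taldal (Recipe 8), but raxfen is never obtained. qilren would need kelval and orbfen (Recipe 1), but orbfen is never obtained. raxfen would need orbfen, venwex, and kelval (Recipe 4), but orbfen is never obtained.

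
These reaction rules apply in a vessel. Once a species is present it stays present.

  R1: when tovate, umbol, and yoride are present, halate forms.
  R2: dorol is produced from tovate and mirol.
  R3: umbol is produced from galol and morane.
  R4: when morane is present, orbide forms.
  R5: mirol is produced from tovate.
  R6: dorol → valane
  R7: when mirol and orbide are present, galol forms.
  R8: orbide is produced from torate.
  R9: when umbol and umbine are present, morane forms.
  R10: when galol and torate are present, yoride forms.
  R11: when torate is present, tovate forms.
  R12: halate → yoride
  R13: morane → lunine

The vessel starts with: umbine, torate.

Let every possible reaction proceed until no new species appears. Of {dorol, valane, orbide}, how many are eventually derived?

torate present → tovate forms (R11).
torate present → orbide forms (R8).
tovate present → mirol forms (R5).
tovate and mirol present → dorol forms (R2).
dorol present → valane forms (R6).
dorol: reached.
valane: reached.
orbide: reached.
All 3 are reached.

3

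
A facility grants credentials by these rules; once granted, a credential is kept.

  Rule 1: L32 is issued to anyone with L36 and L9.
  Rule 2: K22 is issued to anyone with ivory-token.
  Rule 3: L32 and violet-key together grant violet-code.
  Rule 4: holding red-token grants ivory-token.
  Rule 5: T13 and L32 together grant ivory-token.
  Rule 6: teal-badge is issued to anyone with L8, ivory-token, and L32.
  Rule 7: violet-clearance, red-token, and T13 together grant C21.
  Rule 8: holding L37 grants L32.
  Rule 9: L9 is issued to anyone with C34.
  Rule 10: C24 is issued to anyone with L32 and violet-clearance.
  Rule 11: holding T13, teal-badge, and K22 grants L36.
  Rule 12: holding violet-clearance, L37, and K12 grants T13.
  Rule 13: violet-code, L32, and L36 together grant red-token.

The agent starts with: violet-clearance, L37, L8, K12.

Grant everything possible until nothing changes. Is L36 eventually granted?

Holding violet-clearance, L37, and K12 grants T13 (Rule 12).
Holding L37 grants L32 (Rule 8).
Holding T13 and L32 grants ivory-token (Rule 5).
Holding L8, ivory-token, and L32 grants teal-badge (Rule 6).
Holding ivory-token grants K22 (Rule 2).
Holding T13, teal-badge, and K22 grants L36 (Rule 11).

Yes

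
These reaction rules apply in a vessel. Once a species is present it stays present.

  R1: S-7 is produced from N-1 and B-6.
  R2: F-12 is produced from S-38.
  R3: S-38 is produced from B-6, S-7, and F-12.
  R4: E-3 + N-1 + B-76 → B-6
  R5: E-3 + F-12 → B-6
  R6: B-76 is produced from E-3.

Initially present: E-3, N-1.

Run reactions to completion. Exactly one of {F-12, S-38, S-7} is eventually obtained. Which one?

S-7

E-3 present → B-76 forms (R6).
E-3, N-1, and B-76 present → B-6 forms (R4).
N-1 and B-6 present → S-7 forms (R1).
F-12 would need S-38 (R2), but S-38 never forms. S-38 would need B-6, S-7, and F-12 (R3), but F-12 never forms.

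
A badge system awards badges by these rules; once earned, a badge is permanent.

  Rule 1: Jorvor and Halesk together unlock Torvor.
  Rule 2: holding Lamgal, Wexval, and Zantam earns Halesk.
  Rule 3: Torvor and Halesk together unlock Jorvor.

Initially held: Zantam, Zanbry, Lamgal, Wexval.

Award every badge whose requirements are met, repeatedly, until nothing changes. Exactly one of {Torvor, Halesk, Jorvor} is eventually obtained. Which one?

With Lamgal, Wexval, and Zantam, Halesk is earned (Rule 2).
Torvor would need Jorvor and Halesk (Rule 1), but Jorvor is never earned. Jorvor would need Torvor and Halesk (Rule 3), but Torvor is never earned.

Halesk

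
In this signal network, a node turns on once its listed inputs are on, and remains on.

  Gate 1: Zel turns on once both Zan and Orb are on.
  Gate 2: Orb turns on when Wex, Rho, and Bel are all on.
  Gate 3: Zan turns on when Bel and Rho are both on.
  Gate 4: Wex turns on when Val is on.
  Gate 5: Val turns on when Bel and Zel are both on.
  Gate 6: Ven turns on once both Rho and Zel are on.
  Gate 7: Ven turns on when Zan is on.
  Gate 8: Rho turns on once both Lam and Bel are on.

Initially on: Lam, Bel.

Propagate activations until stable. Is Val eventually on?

Val would need Bel and Zel (Gate 5), but Zel never turns on.

No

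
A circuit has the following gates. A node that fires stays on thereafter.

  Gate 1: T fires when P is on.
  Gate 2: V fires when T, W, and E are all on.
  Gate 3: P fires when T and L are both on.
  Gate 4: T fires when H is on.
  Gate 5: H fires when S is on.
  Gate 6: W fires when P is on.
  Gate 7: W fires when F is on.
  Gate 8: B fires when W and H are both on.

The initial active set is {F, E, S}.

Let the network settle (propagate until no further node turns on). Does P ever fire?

P would need T and L (Gate 3), but L never turns on.

No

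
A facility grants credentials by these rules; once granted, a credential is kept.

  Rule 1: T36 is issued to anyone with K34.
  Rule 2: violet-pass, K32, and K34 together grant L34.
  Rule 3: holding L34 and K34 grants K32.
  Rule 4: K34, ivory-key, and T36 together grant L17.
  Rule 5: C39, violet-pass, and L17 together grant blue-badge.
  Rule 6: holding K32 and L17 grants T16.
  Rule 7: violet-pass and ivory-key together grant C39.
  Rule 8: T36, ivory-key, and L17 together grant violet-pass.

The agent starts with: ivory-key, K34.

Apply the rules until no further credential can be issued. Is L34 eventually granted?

L34 would need violet-pass, K32, and K34 (Rule 2), but K32 is never granted.

No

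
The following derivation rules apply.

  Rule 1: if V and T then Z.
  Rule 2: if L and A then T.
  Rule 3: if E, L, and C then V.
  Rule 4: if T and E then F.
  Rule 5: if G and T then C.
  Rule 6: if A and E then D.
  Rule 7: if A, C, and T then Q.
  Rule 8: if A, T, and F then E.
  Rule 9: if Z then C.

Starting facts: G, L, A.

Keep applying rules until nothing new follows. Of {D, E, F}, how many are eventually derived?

0

D would need A and E (Rule 6), but E is never established.
E would need A, T, and F (Rule 8), but F is never established.
F would need T and E (Rule 4), but E is never established.
None of the 3 are reached.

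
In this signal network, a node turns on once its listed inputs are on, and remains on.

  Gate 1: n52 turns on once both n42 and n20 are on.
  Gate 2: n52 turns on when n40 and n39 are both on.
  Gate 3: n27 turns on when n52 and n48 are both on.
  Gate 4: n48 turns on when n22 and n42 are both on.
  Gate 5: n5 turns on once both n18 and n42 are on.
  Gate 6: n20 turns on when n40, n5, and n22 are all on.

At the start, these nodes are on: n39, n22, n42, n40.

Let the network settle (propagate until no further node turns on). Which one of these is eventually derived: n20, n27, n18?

n27

n40 and n39 are on, so n52 turns on (Gate 2).
Gate 4: n22 and n42 on → n48 on.
Gate 3: n52 and n48 on → n27 on.
No rule produces n18, and it is not given. n20 would need n40, n5, and n22 (Gate 6), but n5 never turns on.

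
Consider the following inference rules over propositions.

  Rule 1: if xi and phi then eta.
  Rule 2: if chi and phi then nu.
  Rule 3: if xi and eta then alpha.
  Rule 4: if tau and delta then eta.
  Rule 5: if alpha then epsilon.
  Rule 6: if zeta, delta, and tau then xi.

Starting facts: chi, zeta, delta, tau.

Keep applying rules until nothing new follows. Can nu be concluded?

No

nu would need chi and phi (Rule 2), but phi is never established.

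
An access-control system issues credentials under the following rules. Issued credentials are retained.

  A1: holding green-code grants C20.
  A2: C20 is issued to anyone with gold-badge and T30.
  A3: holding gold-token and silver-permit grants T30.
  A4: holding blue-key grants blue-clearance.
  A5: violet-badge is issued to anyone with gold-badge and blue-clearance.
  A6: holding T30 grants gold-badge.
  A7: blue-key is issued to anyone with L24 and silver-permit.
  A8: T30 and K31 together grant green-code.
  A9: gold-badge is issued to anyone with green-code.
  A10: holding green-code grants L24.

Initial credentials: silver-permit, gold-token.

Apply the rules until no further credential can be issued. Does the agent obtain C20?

Holding gold-token and silver-permit grants T30 (A3).
Holding T30 grants gold-badge (A6).
Holding gold-badge and T30 grants C20 (A2).

Yes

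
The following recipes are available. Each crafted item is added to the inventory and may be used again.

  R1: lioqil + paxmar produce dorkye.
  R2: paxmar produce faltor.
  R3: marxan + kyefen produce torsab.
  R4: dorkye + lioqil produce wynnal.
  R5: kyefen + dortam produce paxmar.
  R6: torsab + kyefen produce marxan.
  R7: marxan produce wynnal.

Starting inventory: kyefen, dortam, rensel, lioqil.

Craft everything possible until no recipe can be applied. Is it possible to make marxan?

No

marxan would need torsab and kyefen (R6), but torsab is never obtained.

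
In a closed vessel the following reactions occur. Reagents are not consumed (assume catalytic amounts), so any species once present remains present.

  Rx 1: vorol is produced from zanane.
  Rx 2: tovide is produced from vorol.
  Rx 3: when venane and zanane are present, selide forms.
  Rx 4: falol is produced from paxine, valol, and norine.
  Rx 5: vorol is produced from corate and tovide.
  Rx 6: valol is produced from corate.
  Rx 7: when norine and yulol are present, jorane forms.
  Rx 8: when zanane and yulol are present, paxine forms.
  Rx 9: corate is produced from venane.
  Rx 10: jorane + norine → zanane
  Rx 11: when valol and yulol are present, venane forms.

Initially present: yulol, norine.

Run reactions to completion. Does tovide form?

Yes

norine and yulol present → jorane forms (Rx 7).
jorane and norine present → zanane forms (Rx 10).
zanane present → vorol forms (Rx 1).
vorol present → tovide forms (Rx 2).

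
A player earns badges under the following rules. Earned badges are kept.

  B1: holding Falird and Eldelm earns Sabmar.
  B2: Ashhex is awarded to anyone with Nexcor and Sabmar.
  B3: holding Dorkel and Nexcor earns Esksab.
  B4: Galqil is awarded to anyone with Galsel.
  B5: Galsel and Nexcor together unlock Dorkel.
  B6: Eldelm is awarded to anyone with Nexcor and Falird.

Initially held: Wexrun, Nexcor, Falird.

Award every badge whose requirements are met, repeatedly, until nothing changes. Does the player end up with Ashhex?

With Nexcor and Falird, Eldelm is earned (B6).
With Falird and Eldelm, Sabmar is earned (B1).
With Nexcor and Sabmar, Ashhex is earned (B2).

Yes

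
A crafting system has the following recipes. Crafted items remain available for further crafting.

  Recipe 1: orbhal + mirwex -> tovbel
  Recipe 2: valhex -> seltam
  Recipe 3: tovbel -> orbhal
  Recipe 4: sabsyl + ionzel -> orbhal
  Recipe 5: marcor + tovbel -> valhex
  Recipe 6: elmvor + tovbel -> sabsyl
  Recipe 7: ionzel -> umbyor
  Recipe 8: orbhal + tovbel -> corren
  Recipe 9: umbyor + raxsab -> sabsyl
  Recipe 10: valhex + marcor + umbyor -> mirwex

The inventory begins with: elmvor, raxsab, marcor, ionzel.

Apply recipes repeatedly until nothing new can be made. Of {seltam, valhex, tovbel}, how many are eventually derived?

seltam would need valhex (Recipe 2), but valhex is never obtained.
valhex would need marcor and tovbel (Recipe 5), but tovbel is never obtained.
tovbel would need orbhal and mirwex (Recipe 1), but mirwex is never obtained.
None of the 3 are reached.

0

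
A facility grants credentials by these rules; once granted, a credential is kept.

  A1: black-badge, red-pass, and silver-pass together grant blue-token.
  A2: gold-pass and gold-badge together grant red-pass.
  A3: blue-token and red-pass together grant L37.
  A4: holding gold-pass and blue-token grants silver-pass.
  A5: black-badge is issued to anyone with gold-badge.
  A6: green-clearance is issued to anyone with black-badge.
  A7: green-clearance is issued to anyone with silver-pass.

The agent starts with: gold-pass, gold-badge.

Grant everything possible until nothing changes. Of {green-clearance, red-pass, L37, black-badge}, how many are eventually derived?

3

Holding gold-pass and gold-badge grants red-pass (A2).
Holding gold-badge grants black-badge (A5).
Holding black-badge grants green-clearance (A6).
green-clearance: reached.
red-pass: reached.
L37 would need blue-token and red-pass (A3), but blue-token is never granted.
black-badge: reached.
Reached: green-clearance, red-pass, and black-badge — 3 of the 4.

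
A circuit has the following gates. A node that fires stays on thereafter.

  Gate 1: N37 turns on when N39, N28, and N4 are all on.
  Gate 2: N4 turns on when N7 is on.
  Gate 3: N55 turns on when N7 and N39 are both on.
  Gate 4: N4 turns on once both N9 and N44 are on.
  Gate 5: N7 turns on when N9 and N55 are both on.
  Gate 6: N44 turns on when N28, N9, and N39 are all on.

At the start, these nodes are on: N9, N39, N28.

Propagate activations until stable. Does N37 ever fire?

Yes

N28, N9, and N39 are on, so N44 turns on (Gate 6).
Gate 4: N9 and N44 on → N4 on.
Gate 1: N39, N28, and N4 on → N37 on.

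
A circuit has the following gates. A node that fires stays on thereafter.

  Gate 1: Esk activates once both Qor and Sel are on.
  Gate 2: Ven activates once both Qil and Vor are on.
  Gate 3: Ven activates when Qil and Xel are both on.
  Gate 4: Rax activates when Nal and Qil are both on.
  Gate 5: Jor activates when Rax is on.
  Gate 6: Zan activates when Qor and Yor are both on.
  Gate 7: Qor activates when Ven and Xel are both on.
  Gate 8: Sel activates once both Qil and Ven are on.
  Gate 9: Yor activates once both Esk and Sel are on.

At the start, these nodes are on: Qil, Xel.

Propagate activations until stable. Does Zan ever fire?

Qil and Xel are on, so Ven activates (Gate 3).
Gate 7: Ven and Xel on → Qor on.
Qil and Ven are on, so Sel activates (Gate 8).
Gate 1: Qor and Sel on → Esk on.
Gate 9: Esk and Sel on → Yor on.
Qor and Yor are on, so Zan activates (Gate 6).

Yes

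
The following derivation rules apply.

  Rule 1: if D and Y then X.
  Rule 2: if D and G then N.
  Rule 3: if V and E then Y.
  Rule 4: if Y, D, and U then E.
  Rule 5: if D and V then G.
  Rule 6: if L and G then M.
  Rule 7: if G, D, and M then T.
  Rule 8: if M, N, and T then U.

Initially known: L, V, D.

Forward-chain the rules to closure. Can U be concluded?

Yes

From D and V, Rule 5 gives G.
From L and G, Rule 6 gives M.
D and G hold, so N follows (Rule 2).
From G, D, and M, Rule 7 gives T.
M, N, and T hold, so U follows (Rule 8).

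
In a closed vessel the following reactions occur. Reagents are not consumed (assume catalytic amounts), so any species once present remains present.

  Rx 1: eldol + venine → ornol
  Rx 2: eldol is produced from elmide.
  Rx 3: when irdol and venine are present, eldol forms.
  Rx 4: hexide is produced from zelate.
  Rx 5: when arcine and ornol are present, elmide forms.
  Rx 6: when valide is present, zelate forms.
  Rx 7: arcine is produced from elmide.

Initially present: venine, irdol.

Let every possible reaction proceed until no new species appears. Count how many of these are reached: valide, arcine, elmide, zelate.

No rule produces valide, and it is not given.
arcine would need elmide (Rx 7), but elmide never forms.
elmide would need arcine and ornol (Rx 5), but arcine never forms.
zelate would need valide (Rx 6), but valide never forms.
None of the 4 are reached.

0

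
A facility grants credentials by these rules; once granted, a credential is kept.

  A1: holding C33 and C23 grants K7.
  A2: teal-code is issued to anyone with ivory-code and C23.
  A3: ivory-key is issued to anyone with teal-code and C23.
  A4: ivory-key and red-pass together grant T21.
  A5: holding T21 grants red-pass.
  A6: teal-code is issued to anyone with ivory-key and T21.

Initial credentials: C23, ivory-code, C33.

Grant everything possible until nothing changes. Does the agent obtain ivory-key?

Holding ivory-code and C23 grants teal-code (A2).
Holding teal-code and C23 grants ivory-key (A3).

Yes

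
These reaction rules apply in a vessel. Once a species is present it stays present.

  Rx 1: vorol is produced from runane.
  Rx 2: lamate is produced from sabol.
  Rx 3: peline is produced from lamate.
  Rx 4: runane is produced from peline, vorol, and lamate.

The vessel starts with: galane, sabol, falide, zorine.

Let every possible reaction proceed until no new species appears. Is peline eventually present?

sabol present → lamate forms (Rx 2).
lamate present → peline forms (Rx 3).

Yes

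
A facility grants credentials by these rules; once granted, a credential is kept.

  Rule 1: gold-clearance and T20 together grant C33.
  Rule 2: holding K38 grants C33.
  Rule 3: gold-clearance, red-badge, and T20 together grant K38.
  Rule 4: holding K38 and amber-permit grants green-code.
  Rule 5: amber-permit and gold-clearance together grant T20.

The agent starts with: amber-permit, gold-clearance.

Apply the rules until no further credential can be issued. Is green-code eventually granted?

No

green-code would need K38 and amber-permit (Rule 4), but K38 is never granted.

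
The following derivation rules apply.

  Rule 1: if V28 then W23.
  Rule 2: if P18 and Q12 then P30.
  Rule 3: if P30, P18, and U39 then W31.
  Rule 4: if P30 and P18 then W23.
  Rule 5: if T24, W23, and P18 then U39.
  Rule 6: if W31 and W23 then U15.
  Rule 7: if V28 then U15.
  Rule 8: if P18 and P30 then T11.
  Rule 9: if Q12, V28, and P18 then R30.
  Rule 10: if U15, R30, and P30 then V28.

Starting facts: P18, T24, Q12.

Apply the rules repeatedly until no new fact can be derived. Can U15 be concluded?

Yes

P18 and Q12 hold, so P30 follows (Rule 2).
P30 and P18 hold, so W23 follows (Rule 4).
From T24, W23, and P18, Rule 5 gives U39.
From P30, P18, and U39, Rule 3 gives W31.
W31 and W23 hold, so U15 follows (Rule 6).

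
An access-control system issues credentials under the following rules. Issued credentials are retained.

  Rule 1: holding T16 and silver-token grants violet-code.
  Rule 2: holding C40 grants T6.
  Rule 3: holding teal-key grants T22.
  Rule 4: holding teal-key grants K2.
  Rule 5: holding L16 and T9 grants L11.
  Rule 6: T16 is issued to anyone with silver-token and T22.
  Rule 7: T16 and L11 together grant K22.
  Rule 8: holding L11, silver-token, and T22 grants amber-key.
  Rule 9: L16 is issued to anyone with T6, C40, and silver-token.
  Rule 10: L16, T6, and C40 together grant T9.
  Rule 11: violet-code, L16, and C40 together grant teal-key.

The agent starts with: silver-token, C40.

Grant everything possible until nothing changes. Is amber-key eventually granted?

amber-key would need L11, silver-token, and T22 (Rule 8), but T22 is never granted.

No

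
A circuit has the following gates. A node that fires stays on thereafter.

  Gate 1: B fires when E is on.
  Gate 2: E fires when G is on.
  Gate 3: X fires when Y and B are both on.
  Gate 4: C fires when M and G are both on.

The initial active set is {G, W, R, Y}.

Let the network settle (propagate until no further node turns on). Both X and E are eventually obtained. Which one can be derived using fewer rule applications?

E

E: G is on, so E fires (Gate 2). [1 rule application]
X: G is on, so E fires (Gate 2). Gate 1: E on → B on. Y and B are on, so X fires (Gate 3). [3 rule applications]
E needs fewer.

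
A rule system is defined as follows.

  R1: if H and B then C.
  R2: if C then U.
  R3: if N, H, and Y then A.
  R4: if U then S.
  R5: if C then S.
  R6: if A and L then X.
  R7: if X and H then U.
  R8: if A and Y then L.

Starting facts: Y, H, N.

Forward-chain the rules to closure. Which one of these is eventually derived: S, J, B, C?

From N, H, and Y, R3 gives A.
From A and Y, R8 gives L.
From A and L, R6 gives X.
From X and H, R7 gives U.
U holds, so S follows (R4).
No rule produces B, and it is not given. C would need H and B (R1), but B is never established. No rule produces J, and it is not given.

S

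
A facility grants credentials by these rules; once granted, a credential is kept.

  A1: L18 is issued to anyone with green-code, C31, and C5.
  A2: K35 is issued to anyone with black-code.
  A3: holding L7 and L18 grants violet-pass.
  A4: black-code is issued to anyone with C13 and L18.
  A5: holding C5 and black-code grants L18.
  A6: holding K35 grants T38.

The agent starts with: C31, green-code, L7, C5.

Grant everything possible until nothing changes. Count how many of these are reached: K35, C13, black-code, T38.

K35 would need black-code (A2), but black-code is never granted.
No rule produces C13, and it is not given.
black-code would need C13 and L18 (A4), but C13 is never granted.
T38 would need K35 (A6), but K35 is never granted.
None of the 4 are reached.

0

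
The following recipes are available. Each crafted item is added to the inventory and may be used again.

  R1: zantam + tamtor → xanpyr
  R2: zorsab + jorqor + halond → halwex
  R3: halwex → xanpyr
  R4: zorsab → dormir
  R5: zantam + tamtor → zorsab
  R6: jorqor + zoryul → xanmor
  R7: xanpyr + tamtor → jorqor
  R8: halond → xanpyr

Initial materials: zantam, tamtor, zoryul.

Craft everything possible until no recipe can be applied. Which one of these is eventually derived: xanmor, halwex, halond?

Using R1, zantam and tamtor make xanpyr.
xanpyr + tamtor → jorqor (R7).
Using R6, jorqor and zoryul make xanmor.
No rule produces halond, and it is not given. halwex would need zorsab, jorqor, and halond (R2), but halond is never obtained.

xanmor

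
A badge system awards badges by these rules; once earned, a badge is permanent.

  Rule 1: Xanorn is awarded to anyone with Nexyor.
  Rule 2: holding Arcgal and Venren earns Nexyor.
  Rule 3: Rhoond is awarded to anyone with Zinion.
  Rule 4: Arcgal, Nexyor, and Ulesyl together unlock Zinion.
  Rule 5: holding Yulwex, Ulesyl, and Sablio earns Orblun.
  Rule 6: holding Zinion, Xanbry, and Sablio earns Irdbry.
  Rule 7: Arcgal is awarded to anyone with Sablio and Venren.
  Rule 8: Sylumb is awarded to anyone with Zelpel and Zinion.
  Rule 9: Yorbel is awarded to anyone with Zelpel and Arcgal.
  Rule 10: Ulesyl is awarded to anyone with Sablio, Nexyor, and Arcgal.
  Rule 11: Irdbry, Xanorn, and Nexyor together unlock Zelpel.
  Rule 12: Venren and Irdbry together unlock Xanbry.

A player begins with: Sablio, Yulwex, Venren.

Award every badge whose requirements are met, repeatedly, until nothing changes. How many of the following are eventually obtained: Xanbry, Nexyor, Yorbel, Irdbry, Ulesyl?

With Sablio and Venren, Arcgal is earned (Rule 7).
With Arcgal and Venren, Nexyor is earned (Rule 2).
With Sablio, Nexyor, and Arcgal, Ulesyl is earned (Rule 10).
Xanbry would need Venren and Irdbry (Rule 12), but Irdbry is never earned.
Nexyor: reached.
Yorbel would need Zelpel and Arcgal (Rule 9), but Zelpel is never earned.
Irdbry would need Zinion, Xanbry, and Sablio (Rule 6), but Xanbry is never earned.
Ulesyl: reached.
Reached: Nexyor and Ulesyl — 2 of the 5.

2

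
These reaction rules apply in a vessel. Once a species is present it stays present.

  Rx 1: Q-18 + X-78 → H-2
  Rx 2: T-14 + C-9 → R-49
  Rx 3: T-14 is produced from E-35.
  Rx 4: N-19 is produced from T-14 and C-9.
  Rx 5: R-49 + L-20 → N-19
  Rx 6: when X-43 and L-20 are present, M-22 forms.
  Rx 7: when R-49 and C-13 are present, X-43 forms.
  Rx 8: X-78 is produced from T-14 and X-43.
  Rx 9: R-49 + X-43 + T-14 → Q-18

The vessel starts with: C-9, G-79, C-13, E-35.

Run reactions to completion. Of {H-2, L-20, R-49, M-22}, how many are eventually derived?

2

E-35 present → T-14 forms (Rx 3).
T-14 and C-9 present → R-49 forms (Rx 2).
R-49 and C-13 present → X-43 forms (Rx 7).
T-14 and X-43 present → X-78 forms (Rx 8).
R-49, X-43, and T-14 present → Q-18 forms (Rx 9).
Q-18 and X-78 present → H-2 forms (Rx 1).
H-2: reached.
No rule produces L-20, and it is not given.
R-49: reached.
M-22 would need X-43 and L-20 (Rx 6), but L-20 never forms.
Reached: H-2 and R-49 — 2 of the 4.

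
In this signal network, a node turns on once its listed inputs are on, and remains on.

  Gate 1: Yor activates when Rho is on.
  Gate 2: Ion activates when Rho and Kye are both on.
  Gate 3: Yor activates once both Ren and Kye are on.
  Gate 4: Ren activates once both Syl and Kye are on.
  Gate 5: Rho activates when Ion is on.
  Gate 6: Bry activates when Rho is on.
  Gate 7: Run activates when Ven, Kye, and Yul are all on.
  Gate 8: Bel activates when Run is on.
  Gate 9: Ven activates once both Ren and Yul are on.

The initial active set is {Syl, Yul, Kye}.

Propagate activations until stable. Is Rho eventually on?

Rho would need Ion (Gate 5), but Ion never turns on.

No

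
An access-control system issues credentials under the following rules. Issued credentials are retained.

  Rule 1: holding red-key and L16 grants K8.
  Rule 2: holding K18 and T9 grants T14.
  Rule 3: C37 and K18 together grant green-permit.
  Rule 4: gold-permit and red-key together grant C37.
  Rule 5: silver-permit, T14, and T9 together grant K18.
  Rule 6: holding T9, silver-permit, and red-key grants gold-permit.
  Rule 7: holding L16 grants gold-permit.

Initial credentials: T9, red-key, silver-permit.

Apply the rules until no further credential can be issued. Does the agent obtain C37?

Yes

Holding T9, silver-permit, and red-key grants gold-permit (Rule 6).
Holding gold-permit and red-key grants C37 (Rule 4).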